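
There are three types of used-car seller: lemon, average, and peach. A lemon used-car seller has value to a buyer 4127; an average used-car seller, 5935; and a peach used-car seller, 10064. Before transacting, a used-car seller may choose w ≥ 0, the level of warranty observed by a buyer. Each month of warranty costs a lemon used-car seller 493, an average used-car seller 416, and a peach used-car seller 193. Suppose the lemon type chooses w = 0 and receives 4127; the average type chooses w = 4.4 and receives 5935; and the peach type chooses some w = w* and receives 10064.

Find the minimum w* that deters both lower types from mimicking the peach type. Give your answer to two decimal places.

Average type (on-path payoff 5935 − 416×4.4 = 4104.6) won't mimic when 4104.6 ≥ 10064 − 416·w*, i.e. w* ≥ 14.33.
Lemon type (on-path payoff 4127) won't mimic when 4127 ≥ 10064 − 493·w*, i.e. w* ≥ 12.04.
Both must hold, so w* = max(12.04, 14.33) = 14.33. The average type's constraint binds.

14.33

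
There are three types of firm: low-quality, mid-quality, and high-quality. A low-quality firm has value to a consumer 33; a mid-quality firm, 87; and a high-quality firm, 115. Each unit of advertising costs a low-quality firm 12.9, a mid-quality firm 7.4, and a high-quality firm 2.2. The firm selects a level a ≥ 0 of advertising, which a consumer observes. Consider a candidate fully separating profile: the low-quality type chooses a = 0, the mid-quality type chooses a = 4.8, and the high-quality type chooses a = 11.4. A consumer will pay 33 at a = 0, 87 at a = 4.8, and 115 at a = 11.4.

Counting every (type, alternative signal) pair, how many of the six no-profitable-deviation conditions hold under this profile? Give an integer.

6

High-quality (own payoff 115 − 2.2×11.4 = 89.92): to a=0 gives 33 → no gain ✓; to a=4.8 gives 87 − 2.2×4.8 = 76.44 → no gain ✓.
Low-quality (own payoff 33): to a=4.8 gives 87 − 12.9×4.8 = 25.08 → no gain ✓; to a=11.4 gives 115 − 12.9×11.4 = -32.06 → no gain ✓.
Mid-quality (own payoff 87 − 7.4×4.8 = 51.48): to a=0 gives 33 → no gain ✓; to a=11.4 gives 115 − 7.4×11.4 = 30.64 → no gain ✓.
6 of the 6 constraints hold; this profile is a separating equilibrium.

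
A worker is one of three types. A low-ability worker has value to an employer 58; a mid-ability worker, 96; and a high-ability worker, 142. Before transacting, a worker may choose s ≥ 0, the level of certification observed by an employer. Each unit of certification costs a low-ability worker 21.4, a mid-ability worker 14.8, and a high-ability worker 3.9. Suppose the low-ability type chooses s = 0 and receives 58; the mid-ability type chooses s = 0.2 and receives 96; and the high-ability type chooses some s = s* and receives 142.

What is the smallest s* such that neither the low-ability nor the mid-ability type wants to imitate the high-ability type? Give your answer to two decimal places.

3.93

Low-ability type (on-path payoff 58) won't mimic when 58 ≥ 142 − 21.4·s*, i.e. s* ≥ 3.93.
Mid-ability type (on-path payoff 96 − 14.8×0.2 = 93.04) won't mimic when 93.04 ≥ 142 − 14.8·s*, i.e. s* ≥ 3.31.
Both must hold, so s* = max(3.93, 3.31) = 3.93. The low-ability type's constraint binds.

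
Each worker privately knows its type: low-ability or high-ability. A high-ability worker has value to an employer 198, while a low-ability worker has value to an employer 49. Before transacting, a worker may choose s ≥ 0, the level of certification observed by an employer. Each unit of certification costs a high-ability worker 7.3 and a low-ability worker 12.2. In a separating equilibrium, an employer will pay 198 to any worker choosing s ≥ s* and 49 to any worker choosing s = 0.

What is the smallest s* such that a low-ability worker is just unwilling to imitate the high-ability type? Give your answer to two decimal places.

A low-ability worker choosing s = 0 receives 49.
Imitating at s* instead would pay 198 at cost 12.2·s*, netting 198 − 12.2·s*.
Indifference: 49 = 198 − 12.2·s*, so s* = (198 − 49) / 12.2 ≈ 12.21.
At s* the low-ability type's incentive constraint just binds; the high-ability type strictly prefers s* since its per-unit cost is lower.

12.21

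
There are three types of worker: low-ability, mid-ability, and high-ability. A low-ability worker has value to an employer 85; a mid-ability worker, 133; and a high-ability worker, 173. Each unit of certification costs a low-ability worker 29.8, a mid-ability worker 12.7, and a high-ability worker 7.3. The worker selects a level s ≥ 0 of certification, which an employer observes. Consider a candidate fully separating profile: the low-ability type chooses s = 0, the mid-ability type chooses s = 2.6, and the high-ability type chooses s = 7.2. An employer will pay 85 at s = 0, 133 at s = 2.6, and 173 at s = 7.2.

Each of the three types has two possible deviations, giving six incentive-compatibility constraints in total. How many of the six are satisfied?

6

Mid-ability (own payoff 133 − 12.7×2.6 = 99.98): to s=0 gives 85 → no gain ✓; to s=7.2 gives 173 − 12.7×7.2 = 81.56 → no gain ✓.
High-ability (own payoff 173 − 7.3×7.2 = 120.44): to s=0 gives 85 → no gain ✓; to s=2.6 gives 133 − 7.3×2.6 = 114.02 → no gain ✓.
Low-ability (own payoff 85): to s=2.6 gives 133 − 29.8×2.6 = 55.52 → no gain ✓; to s=7.2 gives 173 − 29.8×7.2 = -41.56 → no gain ✓.
6 of the 6 constraints hold; this profile is a separating equilibrium.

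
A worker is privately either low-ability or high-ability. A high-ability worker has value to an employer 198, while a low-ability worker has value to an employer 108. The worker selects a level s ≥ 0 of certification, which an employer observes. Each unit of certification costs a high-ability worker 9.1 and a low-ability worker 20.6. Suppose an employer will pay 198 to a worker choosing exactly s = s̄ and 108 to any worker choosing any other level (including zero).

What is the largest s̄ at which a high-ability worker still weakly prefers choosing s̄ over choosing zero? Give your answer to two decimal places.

9.89

Choosing s̄ yields the high-ability type 198 − 9.1·s̄; choosing zero yields 108.
The high-ability type is indifferent at 198 − 9.1·s̄ = 108, i.e. s̄ = (198 − 108) / 9.1 ≈ 9.89.
For any s̄ above 9.89 the high-ability type would rather pool at zero, so separation collapses.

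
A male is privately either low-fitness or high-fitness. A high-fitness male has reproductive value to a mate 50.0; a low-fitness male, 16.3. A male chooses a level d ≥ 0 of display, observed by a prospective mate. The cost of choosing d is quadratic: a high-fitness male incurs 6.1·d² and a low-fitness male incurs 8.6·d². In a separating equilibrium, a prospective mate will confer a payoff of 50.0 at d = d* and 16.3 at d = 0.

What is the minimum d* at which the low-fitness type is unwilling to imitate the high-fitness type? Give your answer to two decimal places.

The low-fitness type at d = 0 receives 16.3; imitating at d* yields 50.0 − 8.6·d*².
Indifference: 16.3 = 50.0 − 8.6·d*², so d*² = (50.0 − 16.3) / 8.6 ≈ 3.9186.
d* = √3.9186 ≈ 1.98.

1.98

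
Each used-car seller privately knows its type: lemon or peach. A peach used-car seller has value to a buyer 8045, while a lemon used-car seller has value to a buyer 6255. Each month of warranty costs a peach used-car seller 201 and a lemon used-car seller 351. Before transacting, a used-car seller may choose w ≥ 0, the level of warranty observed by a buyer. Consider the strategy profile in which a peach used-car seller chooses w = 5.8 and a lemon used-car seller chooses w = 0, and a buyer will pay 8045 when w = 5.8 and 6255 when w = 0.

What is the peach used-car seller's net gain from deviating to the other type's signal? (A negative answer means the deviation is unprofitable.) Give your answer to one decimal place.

-624.2

Playing w = 5.8 the peach used-car seller receives 8045 − 201 × 5.8 = 6879.2.
Deviating to w = 0 yields 6255 instead.
Gain from deviating: 6255 − 6879.2 = -624.2.
The gain is negative, so the peach type's incentive-compatibility constraint is satisfied.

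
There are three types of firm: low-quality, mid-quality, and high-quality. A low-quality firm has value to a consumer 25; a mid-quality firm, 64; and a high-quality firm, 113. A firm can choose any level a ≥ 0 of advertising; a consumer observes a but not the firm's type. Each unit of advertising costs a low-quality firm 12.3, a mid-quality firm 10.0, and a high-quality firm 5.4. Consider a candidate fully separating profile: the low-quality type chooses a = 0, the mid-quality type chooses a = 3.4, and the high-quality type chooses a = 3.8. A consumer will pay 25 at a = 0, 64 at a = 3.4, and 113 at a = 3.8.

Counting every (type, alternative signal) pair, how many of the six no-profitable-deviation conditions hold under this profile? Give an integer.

Mid-quality (own payoff 64 − 10.0×3.4 = 30): to a=0 gives 25 → no gain ✓; to a=3.8 gives 113 − 10.0×3.8 = 75 → profitable ✗.
Low-quality (own payoff 25): to a=3.4 gives 64 − 12.3×3.4 = 22.18 → no gain ✓; to a=3.8 gives 113 − 12.3×3.8 = 66.26 → profitable ✗.
High-quality (own payoff 113 − 5.4×3.8 = 92.48): to a=0 gives 25 → no gain ✓; to a=3.4 gives 64 − 5.4×3.4 = 45.64 → no gain ✓.
4 of the 6 constraints hold; not an equilibrium.

4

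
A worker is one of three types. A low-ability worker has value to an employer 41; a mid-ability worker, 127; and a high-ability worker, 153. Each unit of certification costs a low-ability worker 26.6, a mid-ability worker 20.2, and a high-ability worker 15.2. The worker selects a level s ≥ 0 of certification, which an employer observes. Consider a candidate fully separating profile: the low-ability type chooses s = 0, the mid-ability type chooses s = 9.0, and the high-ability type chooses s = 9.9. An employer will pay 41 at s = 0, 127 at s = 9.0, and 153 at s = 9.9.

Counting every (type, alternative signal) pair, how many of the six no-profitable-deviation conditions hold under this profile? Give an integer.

3

Mid-ability (own payoff 127 − 20.2×9.0 = -54.8): to s=0 gives 41 → profitable ✗; to s=9.9 gives 153 − 20.2×9.9 = -46.98 → profitable ✗.
Low-ability (own payoff 41): to s=9.0 gives 127 − 26.6×9.0 = -112.4 → no gain ✓; to s=9.9 gives 153 − 26.6×9.9 = -110.34 → no gain ✓.
High-ability (own payoff 153 − 15.2×9.9 = 2.52): to s=0 gives 41 → profitable ✗; to s=9.0 gives 127 − 15.2×9.0 = -9.8 → no gain ✓.
3 of the 6 constraints hold; not an equilibrium.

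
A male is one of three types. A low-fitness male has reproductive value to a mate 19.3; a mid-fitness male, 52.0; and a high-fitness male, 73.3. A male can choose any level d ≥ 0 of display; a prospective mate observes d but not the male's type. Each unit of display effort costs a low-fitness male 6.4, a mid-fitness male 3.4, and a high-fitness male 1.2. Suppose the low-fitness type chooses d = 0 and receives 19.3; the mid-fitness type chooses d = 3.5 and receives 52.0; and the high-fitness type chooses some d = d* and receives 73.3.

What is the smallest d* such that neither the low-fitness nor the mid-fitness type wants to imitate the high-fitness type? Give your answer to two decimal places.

Mid-fitness type (on-path payoff 52.0 − 3.4×3.5 = 40.1) won't mimic when 40.1 ≥ 73.3 − 3.4·d*, i.e. d* ≥ 9.76.
Low-fitness type (on-path payoff 19.3) won't mimic when 19.3 ≥ 73.3 − 6.4·d*, i.e. d* ≥ 8.44.
Both must hold, so d* = max(8.44, 9.76) = 9.76. The mid-fitness type's constraint binds.

9.76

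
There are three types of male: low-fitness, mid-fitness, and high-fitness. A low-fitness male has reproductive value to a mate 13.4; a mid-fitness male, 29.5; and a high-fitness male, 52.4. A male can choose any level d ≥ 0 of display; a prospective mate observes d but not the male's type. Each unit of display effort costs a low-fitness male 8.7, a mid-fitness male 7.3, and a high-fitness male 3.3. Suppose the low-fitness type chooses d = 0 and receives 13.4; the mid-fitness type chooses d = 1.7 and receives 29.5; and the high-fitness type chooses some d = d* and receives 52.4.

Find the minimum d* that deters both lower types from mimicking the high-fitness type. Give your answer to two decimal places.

Low-fitness type (on-path payoff 13.4) won't mimic when 13.4 ≥ 52.4 − 8.7·d*, i.e. d* ≥ 4.48.
Mid-fitness type (on-path payoff 29.5 − 7.3×1.7 = 17.09) won't mimic when 17.09 ≥ 52.4 − 7.3·d*, i.e. d* ≥ 4.84.
Both must hold, so d* = max(4.48, 4.84) = 4.84. The mid-fitness type's constraint binds.

4.84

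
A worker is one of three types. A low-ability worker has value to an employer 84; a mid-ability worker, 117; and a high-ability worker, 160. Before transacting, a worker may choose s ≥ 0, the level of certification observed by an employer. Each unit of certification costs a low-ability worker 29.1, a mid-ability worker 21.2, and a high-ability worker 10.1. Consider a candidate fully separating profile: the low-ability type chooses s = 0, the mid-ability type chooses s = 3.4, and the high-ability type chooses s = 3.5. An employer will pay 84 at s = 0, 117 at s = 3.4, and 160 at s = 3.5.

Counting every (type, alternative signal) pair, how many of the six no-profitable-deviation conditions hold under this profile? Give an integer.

4

Mid-ability (own payoff 117 − 21.2×3.4 = 44.92): to s=0 gives 84 → profitable ✗; to s=3.5 gives 160 − 21.2×3.5 = 85.8 → profitable ✗.
High-ability (own payoff 160 − 10.1×3.5 = 124.65): to s=0 gives 84 → no gain ✓; to s=3.4 gives 117 − 10.1×3.4 = 82.66 → no gain ✓.
Low-ability (own payoff 84): to s=3.4 gives 117 − 29.1×3.4 = 18.06 → no gain ✓; to s=3.5 gives 160 − 29.1×3.5 = 58.15 → no gain ✓.
4 of the 6 constraints hold; not an equilibrium.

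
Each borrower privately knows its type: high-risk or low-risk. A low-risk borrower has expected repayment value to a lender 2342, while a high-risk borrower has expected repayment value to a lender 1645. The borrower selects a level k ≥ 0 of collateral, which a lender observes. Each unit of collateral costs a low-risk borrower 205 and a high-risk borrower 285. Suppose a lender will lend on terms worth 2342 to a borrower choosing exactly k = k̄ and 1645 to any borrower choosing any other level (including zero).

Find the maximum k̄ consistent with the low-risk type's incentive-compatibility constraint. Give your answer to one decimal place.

3.4

Choosing k̄ yields the low-risk type 2342 − 205·k̄; choosing zero yields 1645.
The low-risk type is indifferent at 2342 − 205·k̄ = 1645, i.e. k̄ = (2342 − 1645) / 205 = 3.4.
For any k̄ above 3.4 the low-risk type would rather pool at zero, so separation collapses.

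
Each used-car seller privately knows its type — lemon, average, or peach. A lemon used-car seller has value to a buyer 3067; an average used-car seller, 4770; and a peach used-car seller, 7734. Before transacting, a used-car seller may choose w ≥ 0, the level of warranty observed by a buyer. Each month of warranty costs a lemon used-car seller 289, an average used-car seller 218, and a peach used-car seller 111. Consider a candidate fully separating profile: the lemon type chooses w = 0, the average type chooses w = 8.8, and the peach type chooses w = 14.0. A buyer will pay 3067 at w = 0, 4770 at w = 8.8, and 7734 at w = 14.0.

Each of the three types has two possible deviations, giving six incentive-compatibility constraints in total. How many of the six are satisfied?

Lemon (own payoff 3067): to w=8.8 gives 4770 − 289×8.8 = 2226.8 → no gain ✓; to w=14.0 gives 7734 − 289×14.0 = 3688 → profitable ✗.
Peach (own payoff 7734 − 111×14.0 = 6180): to w=0 gives 3067 → no gain ✓; to w=8.8 gives 4770 − 111×8.8 = 3793.2 → no gain ✓.
Average (own payoff 4770 − 218×8.8 = 2851.6): to w=0 gives 3067 → profitable ✗; to w=14.0 gives 7734 − 218×14.0 = 4682 → profitable ✗.
3 of the 6 constraints hold; not an equilibrium.

3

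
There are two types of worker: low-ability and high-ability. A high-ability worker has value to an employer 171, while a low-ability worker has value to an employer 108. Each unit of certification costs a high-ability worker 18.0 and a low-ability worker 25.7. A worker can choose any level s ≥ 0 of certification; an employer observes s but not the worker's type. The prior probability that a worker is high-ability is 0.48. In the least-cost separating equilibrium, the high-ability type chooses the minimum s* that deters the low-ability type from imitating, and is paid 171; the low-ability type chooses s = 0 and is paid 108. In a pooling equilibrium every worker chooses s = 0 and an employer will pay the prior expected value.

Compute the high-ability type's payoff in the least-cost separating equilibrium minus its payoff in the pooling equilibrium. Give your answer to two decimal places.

-11.36

Least-cost separating signal: s* solves 108 = 171 − 25.7·s*, so s* = (171 − 108)/25.7 ≈ 2.4514.
High-ability type's separating payoff: 171 − 18.0 × s* = 171 − 18.0 × (171 − 108)/25.7 = 171 − 1134/25.7 ≈ 126.8755.
Pooling payoff: 0.48 × 171 + 0.52 × 108 = 138.24.
Difference: 126.8755 − 138.24 = -11.3645, i.e. -11.36 to two decimal places.
The high-ability type would prefer the pooling outcome.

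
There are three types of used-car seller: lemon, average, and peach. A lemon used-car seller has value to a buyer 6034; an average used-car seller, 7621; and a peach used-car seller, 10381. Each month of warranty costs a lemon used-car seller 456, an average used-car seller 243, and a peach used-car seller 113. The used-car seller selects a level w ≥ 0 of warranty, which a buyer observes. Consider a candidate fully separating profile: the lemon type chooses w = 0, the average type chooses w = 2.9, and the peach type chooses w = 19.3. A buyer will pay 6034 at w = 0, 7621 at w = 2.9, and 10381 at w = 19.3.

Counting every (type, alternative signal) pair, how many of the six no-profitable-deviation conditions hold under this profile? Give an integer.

5

Peach (own payoff 10381 − 113×19.3 = 8200.1): to w=0 gives 6034 → no gain ✓; to w=2.9 gives 7621 − 113×2.9 = 7293.3 → no gain ✓.
Lemon (own payoff 6034): to w=2.9 gives 7621 − 456×2.9 = 6298.6 → profitable ✗; to w=19.3 gives 10381 − 456×19.3 = 1580.2 → no gain ✓.
Average (own payoff 7621 − 243×2.9 = 6916.3): to w=0 gives 6034 → no gain ✓; to w=19.3 gives 10381 − 243×19.3 = 5691.1 → no gain ✓.
5 of the 6 constraints hold; not an equilibrium.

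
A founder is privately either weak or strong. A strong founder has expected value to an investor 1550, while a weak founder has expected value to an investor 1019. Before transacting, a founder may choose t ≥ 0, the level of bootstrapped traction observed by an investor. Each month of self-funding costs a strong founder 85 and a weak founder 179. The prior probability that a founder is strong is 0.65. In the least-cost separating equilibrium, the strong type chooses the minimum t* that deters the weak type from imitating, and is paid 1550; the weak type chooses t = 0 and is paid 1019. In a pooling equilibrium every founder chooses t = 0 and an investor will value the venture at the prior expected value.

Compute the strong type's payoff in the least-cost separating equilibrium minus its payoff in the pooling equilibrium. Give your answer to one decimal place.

Least-cost separating signal: t* solves 1019 = 1550 − 179·t*, so t* = (1550 − 1019)/179 ≈ 2.9665.
Strong type's separating payoff: 1550 − 85 × t* = 1550 − 85 × (1550 − 1019)/179 = 1550 − 45135/179 ≈ 1297.849.
Pooling payoff: 0.65 × 1550 + 0.35 × 1019 = 1364.15.
Difference: 1297.849 − 1364.15 = -66.301, i.e. -66.3 to one decimal place.
The strong type would prefer the pooling outcome.

-66.3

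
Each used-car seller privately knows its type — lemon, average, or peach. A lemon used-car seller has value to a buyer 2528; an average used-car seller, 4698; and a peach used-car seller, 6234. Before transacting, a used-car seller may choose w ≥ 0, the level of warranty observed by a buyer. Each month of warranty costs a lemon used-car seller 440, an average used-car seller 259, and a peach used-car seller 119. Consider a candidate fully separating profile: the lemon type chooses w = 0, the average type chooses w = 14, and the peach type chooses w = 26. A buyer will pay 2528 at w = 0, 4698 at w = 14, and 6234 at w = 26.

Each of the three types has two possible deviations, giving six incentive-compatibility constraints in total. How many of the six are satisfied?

5

Peach (own payoff 6234 − 119×26 = 3140): to w=0 gives 2528 → no gain ✓; to w=14 gives 4698 − 119×14 = 3032 → no gain ✓.
Lemon (own payoff 2528): to w=14 gives 4698 − 440×14 = -1462 → no gain ✓; to w=26 gives 6234 − 440×26 = -5206 → no gain ✓.
Average (own payoff 4698 − 259×14 = 1072): to w=0 gives 2528 → profitable ✗; to w=26 gives 6234 − 259×26 = -500 → no gain ✓.
5 of the 6 constraints hold; not an equilibrium.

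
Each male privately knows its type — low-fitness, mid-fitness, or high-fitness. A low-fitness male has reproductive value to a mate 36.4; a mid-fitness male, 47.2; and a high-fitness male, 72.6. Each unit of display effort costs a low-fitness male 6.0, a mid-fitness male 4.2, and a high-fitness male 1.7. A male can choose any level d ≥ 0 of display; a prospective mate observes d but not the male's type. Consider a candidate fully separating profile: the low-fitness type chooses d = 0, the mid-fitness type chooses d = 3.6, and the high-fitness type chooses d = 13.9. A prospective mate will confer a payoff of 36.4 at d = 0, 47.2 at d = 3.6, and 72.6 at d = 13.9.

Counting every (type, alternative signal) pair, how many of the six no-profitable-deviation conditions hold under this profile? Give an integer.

5

Low-fitness (own payoff 36.4): to d=3.6 gives 47.2 − 6.0×3.6 = 25.6 → no gain ✓; to d=13.9 gives 72.6 − 6.0×13.9 = -10.8 → no gain ✓.
Mid-fitness (own payoff 47.2 − 4.2×3.6 = 32.08): to d=0 gives 36.4 → profitable ✗; to d=13.9 gives 72.6 − 4.2×13.9 = 14.22 → no gain ✓.
High-fitness (own payoff 72.6 − 1.7×13.9 = 48.97): to d=0 gives 36.4 → no gain ✓; to d=3.6 gives 47.2 − 1.7×3.6 = 41.08 → no gain ✓.
5 of the 6 constraints hold; not an equilibrium.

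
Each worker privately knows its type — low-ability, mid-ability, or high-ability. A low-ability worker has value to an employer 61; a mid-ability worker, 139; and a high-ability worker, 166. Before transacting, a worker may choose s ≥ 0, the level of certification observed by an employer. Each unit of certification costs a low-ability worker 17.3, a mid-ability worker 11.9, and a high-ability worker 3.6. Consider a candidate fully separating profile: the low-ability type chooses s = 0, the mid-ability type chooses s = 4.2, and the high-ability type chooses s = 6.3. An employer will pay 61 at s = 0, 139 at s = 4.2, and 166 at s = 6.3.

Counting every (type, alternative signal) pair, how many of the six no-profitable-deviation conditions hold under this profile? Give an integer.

Mid-ability (own payoff 139 − 11.9×4.2 = 89.02): to s=0 gives 61 → no gain ✓; to s=6.3 gives 166 − 11.9×6.3 = 91.03 → profitable ✗.
High-ability (own payoff 166 − 3.6×6.3 = 143.32): to s=0 gives 61 → no gain ✓; to s=4.2 gives 139 − 3.6×4.2 = 123.88 → no gain ✓.
Low-ability (own payoff 61): to s=4.2 gives 139 − 17.3×4.2 = 66.34 → profitable ✗; to s=6.3 gives 166 − 17.3×6.3 = 57.01 → no gain ✓.
4 of the 6 constraints hold; not an equilibrium.

4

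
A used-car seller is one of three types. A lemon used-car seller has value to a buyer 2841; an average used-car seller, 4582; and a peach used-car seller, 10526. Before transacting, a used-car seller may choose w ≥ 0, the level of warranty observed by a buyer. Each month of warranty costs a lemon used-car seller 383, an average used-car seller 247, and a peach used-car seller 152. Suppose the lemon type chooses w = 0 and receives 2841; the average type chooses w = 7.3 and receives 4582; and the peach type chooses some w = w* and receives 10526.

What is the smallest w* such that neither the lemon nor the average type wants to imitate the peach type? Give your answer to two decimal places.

31.36

Average type (on-path payoff 4582 − 247×7.3 = 2778.9) won't mimic when 2778.9 ≥ 10526 − 247·w*, i.e. w* ≥ 31.36.
Lemon type (on-path payoff 2841) won't mimic when 2841 ≥ 10526 − 383·w*, i.e. w* ≥ 20.07.
Both must hold, so w* = max(20.07, 31.36) = 31.36. The average type's constraint binds.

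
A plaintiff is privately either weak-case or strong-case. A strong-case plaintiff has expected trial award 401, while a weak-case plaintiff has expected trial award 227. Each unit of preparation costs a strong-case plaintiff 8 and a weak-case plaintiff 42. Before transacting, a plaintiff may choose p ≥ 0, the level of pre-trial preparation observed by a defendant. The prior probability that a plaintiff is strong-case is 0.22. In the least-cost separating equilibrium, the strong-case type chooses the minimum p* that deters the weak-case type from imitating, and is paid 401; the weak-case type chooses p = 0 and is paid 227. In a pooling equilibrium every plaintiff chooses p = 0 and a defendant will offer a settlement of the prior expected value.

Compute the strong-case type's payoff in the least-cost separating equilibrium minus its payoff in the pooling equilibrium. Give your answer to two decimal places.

Least-cost separating signal: p* solves 227 = 401 − 42·p*, so p* = (401 − 227)/42 ≈ 4.1429.
Strong-case type's separating payoff: 401 − 8 × p* = 401 − 8 × (401 − 227)/42 = 401 − 1392/42 ≈ 367.8571.
Pooling payoff: 0.22 × 401 + 0.78 × 227 = 265.28.
Difference: 367.8571 − 265.28 = 102.5771, i.e. 102.58 to two decimal places.
The strong-case type prefers to separate.

102.58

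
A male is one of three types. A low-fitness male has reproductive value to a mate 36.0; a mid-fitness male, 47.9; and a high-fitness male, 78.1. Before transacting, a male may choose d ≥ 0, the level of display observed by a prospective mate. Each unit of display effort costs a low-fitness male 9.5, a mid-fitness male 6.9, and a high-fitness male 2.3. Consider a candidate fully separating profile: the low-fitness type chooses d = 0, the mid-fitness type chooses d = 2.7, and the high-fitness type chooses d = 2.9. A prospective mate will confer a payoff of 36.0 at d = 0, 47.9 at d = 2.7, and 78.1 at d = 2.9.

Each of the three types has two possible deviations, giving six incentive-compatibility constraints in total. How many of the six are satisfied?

3

Low-fitness (own payoff 36.0): to d=2.7 gives 47.9 − 9.5×2.7 = 22.25 → no gain ✓; to d=2.9 gives 78.1 − 9.5×2.9 = 50.55 → profitable ✗.
Mid-fitness (own payoff 47.9 − 6.9×2.7 = 29.27): to d=0 gives 36.0 → profitable ✗; to d=2.9 gives 78.1 − 6.9×2.9 = 58.09 → profitable ✗.
High-fitness (own payoff 78.1 − 2.3×2.9 = 71.43): to d=0 gives 36.0 → no gain ✓; to d=2.7 gives 47.9 − 2.3×2.7 = 41.69 → no gain ✓.
3 of the 6 constraints hold; not an equilibrium.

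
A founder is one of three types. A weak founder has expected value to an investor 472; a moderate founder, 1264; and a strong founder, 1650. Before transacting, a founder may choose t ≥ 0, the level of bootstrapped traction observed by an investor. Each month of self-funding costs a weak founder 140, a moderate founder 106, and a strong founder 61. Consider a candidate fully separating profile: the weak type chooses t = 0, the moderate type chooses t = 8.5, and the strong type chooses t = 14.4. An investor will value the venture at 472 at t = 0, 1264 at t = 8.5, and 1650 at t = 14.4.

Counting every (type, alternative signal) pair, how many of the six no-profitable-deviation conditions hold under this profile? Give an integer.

5

Strong (own payoff 1650 − 61×14.4 = 771.6): to t=0 gives 472 → no gain ✓; to t=8.5 gives 1264 − 61×8.5 = 745.5 → no gain ✓.
Weak (own payoff 472): to t=8.5 gives 1264 − 140×8.5 = 74 → no gain ✓; to t=14.4 gives 1650 − 140×14.4 = -366 → no gain ✓.
Moderate (own payoff 1264 − 106×8.5 = 363): to t=0 gives 472 → profitable ✗; to t=14.4 gives 1650 − 106×14.4 = 123.6 → no gain ✓.
5 of the 6 constraints hold; not an equilibrium.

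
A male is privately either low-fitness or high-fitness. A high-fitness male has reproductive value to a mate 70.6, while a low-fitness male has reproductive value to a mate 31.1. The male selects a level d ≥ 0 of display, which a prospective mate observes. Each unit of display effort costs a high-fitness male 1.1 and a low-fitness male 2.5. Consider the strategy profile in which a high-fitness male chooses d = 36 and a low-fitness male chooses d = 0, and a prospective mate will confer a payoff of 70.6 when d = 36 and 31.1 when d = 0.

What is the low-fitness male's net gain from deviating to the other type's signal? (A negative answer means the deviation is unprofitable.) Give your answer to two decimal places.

-50.50

Playing d = 0 the low-fitness male receives 31.1.
Deviating to d = 36 brings payment 70.6 at cost 2.5 × 36 = 90, netting -19.4.
Gain from deviating: -19.4 − 31.1 = -50.50.
The gain is negative, so the low-fitness type's incentive-compatibility constraint is satisfied.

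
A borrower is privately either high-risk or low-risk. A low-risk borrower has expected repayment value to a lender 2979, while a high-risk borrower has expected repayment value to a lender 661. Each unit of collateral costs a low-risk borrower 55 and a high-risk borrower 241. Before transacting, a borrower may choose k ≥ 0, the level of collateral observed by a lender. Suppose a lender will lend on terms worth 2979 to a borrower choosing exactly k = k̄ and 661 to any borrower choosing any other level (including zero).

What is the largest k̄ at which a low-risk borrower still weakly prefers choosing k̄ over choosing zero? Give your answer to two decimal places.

Choosing k̄ yields the low-risk type 2979 − 55·k̄; choosing zero yields 661.
The low-risk type is indifferent at 2979 − 55·k̄ = 661, i.e. k̄ = (2979 − 661) / 55 ≈ 42.15.
For any k̄ above 42.15 the low-risk type would rather pool at zero, so separation collapses.

42.15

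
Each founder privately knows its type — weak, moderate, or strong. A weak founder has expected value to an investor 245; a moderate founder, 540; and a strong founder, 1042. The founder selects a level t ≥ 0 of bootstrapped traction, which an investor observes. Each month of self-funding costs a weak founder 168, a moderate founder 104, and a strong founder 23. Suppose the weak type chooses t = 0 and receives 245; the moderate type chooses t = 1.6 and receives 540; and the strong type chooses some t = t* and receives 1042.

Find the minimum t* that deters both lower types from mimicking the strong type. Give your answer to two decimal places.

6.43

Moderate type (on-path payoff 540 − 104×1.6 = 373.6) won't mimic when 373.6 ≥ 1042 − 104·t*, i.e. t* ≥ 6.43.
Weak type (on-path payoff 245) won't mimic when 245 ≥ 1042 − 168·t*, i.e. t* ≥ 4.74.
Both must hold, so t* = max(4.74, 6.43) = 6.43. The moderate type's constraint binds.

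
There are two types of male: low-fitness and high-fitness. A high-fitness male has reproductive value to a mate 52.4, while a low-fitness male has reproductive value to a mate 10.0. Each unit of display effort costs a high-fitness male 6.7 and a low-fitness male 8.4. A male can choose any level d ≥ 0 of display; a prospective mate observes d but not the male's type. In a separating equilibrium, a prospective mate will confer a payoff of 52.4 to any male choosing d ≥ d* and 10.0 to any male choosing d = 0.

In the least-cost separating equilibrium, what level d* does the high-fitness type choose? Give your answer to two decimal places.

A low-fitness male choosing d = 0 receives 10.0.
Imitating at d* instead would pay 52.4 at cost 8.4·d*, netting 52.4 − 8.4·d*.
Indifference: 10.0 = 52.4 − 8.4·d*, so d* = (52.4 − 10.0) / 8.4 ≈ 5.05.
At d* the low-fitness type's incentive constraint just binds; the high-fitness type strictly prefers d* since its per-unit cost is lower.

5.05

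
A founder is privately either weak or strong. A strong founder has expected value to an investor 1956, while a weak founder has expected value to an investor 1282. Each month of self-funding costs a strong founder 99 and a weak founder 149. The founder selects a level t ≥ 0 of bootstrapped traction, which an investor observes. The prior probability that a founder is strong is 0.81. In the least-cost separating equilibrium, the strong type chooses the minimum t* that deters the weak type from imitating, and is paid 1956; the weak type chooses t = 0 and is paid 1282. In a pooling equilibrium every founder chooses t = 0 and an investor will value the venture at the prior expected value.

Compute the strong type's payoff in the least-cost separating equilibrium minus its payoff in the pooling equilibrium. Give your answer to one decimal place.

Least-cost separating signal: t* solves 1282 = 1956 − 149·t*, so t* = (1956 − 1282)/149 ≈ 4.5235.
Strong type's separating payoff: 1956 − 99 × t* = 1956 − 99 × (1956 − 1282)/149 = 1956 − 66726/149 ≈ 1508.174.
Pooling payoff: 0.81 × 1956 + 0.19 × 1282 = 1827.94.
Difference: 1508.174 − 1827.94 = -319.766, i.e. -319.8 to one decimal place.
The strong type would prefer the pooling outcome.

-319.8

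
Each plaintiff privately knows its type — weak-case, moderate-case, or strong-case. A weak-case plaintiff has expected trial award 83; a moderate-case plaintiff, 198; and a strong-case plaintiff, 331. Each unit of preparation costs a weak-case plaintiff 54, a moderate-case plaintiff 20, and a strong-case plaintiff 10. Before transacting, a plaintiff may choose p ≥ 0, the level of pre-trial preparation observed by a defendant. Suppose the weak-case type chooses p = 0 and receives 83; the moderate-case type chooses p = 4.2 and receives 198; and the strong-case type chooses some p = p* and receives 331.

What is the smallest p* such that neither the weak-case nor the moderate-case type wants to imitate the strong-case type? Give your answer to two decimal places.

10.85

Moderate-case type (on-path payoff 198 − 20×4.2 = 114) won't mimic when 114 ≥ 331 − 20·p*, i.e. p* ≥ 10.85.
Weak-case type (on-path payoff 83) won't mimic when 83 ≥ 331 − 54·p*, i.e. p* ≥ 4.59.
Both must hold, so p* = max(4.59, 10.85) = 10.85. The moderate-case type's constraint binds.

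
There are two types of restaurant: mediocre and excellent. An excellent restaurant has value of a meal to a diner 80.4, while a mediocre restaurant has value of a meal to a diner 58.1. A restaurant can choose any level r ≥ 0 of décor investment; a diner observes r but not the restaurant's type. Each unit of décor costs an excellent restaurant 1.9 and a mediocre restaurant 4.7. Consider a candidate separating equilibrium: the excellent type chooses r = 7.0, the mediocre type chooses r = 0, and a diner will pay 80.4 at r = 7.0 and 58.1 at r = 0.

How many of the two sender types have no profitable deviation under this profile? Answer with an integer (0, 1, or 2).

Mediocre type: stay at 0 → 58.1; mimic → 80.4 − 4.7 × 7.0 = 47.5. IC holds (58.1 ≥ 47.5).
Excellent type: signal → 80.4 − 1.9 × 7.0 = 67.1; deviate to 0 → 58.1. IC holds (67.1 ≥ 58.1).
2 of 2 constraints hold, so this is a separating equilibrium.

2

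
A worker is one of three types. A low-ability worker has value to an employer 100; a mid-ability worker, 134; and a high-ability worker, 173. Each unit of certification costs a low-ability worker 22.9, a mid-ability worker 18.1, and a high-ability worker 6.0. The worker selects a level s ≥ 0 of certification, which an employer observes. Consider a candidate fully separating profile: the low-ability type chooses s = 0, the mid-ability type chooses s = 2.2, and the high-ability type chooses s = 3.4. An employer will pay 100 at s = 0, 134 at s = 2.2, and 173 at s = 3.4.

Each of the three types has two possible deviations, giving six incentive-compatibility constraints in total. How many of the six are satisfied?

Low-ability (own payoff 100): to s=2.2 gives 134 − 22.9×2.2 = 83.62 → no gain ✓; to s=3.4 gives 173 − 22.9×3.4 = 95.14 → no gain ✓.
High-ability (own payoff 173 − 6.0×3.4 = 152.6): to s=0 gives 100 → no gain ✓; to s=2.2 gives 134 − 6.0×2.2 = 120.8 → no gain ✓.
Mid-ability (own payoff 134 − 18.1×2.2 = 94.18): to s=0 gives 100 → profitable ✗; to s=3.4 gives 173 − 18.1×3.4 = 111.46 → profitable ✗.
4 of the 6 constraints hold; not an equilibrium.

4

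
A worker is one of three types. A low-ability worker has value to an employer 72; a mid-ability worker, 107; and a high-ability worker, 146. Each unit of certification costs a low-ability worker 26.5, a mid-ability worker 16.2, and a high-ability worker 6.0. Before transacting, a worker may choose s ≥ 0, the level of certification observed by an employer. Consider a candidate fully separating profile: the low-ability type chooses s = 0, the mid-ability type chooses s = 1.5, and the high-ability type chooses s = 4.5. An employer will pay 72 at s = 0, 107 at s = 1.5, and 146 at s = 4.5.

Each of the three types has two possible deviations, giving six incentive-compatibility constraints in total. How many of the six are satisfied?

6

Low-ability (own payoff 72): to s=1.5 gives 107 − 26.5×1.5 = 67.25 → no gain ✓; to s=4.5 gives 146 − 26.5×4.5 = 26.75 → no gain ✓.
Mid-ability (own payoff 107 − 16.2×1.5 = 82.7): to s=0 gives 72 → no gain ✓; to s=4.5 gives 146 − 16.2×4.5 = 73.1 → no gain ✓.
High-ability (own payoff 146 − 6.0×4.5 = 119): to s=0 gives 72 → no gain ✓; to s=1.5 gives 107 − 6.0×1.5 = 98 → no gain ✓.
6 of the 6 constraints hold; this profile is a separating equilibrium.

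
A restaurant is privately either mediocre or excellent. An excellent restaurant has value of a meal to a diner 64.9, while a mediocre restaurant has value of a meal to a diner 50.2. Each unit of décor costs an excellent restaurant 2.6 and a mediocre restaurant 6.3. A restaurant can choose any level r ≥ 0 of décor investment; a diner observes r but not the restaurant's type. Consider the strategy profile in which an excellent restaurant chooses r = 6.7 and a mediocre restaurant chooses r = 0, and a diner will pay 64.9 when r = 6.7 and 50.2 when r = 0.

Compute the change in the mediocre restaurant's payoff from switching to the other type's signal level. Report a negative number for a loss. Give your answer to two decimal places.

-27.51

Playing r = 0 the mediocre restaurant receives 50.2.
Deviating to r = 6.7 brings payment 64.9 at cost 6.3 × 6.7 = 42.21, netting 22.69.
Gain from deviating: 22.69 − 50.2 = -27.51.
The gain is negative, so the mediocre type's incentive-compatibility constraint is satisfied.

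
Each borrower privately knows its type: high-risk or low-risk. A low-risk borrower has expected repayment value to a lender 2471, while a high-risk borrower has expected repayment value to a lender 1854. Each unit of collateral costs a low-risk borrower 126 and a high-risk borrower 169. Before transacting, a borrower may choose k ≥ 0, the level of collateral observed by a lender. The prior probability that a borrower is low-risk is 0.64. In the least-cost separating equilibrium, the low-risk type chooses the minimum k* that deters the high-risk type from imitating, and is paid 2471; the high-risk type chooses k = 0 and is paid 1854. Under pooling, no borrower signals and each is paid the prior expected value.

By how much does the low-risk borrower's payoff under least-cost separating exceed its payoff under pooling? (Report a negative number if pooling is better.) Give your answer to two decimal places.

Least-cost separating signal: k* solves 1854 = 2471 − 169·k*, so k* = (2471 − 1854)/169 ≈ 3.6509.
Low-risk type's separating payoff: 2471 − 126 × k* = 2471 − 126 × (2471 − 1854)/169 = 2471 − 77742/169 ≈ 2010.9882.
Pooling payoff: 0.64 × 2471 + 0.36 × 1854 = 2248.88.
Difference: 2010.9882 − 2248.88 = -237.8918, i.e. -237.89 to two decimal places.
The low-risk type would prefer the pooling outcome.

-237.89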